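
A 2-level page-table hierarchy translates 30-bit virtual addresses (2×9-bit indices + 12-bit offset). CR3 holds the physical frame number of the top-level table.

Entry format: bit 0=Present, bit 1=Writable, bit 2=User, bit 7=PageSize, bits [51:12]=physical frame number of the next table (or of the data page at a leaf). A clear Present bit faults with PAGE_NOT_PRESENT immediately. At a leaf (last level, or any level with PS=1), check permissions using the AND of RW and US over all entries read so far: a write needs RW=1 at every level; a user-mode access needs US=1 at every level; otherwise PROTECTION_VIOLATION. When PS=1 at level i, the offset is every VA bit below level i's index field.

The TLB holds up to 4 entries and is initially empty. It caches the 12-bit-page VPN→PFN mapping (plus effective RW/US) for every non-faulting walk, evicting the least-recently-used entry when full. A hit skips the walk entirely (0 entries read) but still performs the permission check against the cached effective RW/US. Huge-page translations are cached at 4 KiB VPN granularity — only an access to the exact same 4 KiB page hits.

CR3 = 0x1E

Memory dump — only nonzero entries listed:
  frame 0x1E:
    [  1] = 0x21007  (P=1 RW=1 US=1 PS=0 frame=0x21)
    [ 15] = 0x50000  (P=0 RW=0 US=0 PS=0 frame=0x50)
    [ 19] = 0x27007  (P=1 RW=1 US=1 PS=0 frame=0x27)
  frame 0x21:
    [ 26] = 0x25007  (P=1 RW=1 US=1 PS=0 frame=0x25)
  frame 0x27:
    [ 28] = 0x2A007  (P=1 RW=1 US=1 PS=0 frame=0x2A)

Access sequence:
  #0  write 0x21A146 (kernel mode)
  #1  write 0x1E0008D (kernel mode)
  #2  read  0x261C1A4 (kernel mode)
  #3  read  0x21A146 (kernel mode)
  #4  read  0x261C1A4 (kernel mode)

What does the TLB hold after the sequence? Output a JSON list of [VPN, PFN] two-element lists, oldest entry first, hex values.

Per-access translation:
#0 VA=0x21A146 (w,kernel):
  L0 @0x1E[1] → 0x21007  P=1,RW=1,US=1,PS=0
  L1 @0x21[26] → 0x25007  P=1,RW=1,US=1,PS=0
  ⇒ phys 0x25146  [2 reads]
#1 VA=0x1E0008D (w,kernel):
  L0 @0x1E[15] → 0x50000  P=0,RW=0,US=0,PS=0
  → PAGE_NOT_PRESENT  (1 entries read)
#2 VA=0x261C1A4 (r,kernel):
  L0 @0x1E[19] → 0x27007  P=1,RW=1,US=1,PS=0
  L1 @0x27[28] → 0x2A007  P=1,RW=1,US=1,PS=0
  ⇒ phys 0x2A1A4  [2 reads]
#3 VA=0x21A146 (r,kernel):
  TLB hit vpn=0x21A → PA=0x25146
#4 VA=0x261C1A4 (r,kernel):
  TLB hit vpn=0x261C → PA=0x2A1A4

TLB: [["0x21A", "0x25"], ["0x261C", "0x2A"]]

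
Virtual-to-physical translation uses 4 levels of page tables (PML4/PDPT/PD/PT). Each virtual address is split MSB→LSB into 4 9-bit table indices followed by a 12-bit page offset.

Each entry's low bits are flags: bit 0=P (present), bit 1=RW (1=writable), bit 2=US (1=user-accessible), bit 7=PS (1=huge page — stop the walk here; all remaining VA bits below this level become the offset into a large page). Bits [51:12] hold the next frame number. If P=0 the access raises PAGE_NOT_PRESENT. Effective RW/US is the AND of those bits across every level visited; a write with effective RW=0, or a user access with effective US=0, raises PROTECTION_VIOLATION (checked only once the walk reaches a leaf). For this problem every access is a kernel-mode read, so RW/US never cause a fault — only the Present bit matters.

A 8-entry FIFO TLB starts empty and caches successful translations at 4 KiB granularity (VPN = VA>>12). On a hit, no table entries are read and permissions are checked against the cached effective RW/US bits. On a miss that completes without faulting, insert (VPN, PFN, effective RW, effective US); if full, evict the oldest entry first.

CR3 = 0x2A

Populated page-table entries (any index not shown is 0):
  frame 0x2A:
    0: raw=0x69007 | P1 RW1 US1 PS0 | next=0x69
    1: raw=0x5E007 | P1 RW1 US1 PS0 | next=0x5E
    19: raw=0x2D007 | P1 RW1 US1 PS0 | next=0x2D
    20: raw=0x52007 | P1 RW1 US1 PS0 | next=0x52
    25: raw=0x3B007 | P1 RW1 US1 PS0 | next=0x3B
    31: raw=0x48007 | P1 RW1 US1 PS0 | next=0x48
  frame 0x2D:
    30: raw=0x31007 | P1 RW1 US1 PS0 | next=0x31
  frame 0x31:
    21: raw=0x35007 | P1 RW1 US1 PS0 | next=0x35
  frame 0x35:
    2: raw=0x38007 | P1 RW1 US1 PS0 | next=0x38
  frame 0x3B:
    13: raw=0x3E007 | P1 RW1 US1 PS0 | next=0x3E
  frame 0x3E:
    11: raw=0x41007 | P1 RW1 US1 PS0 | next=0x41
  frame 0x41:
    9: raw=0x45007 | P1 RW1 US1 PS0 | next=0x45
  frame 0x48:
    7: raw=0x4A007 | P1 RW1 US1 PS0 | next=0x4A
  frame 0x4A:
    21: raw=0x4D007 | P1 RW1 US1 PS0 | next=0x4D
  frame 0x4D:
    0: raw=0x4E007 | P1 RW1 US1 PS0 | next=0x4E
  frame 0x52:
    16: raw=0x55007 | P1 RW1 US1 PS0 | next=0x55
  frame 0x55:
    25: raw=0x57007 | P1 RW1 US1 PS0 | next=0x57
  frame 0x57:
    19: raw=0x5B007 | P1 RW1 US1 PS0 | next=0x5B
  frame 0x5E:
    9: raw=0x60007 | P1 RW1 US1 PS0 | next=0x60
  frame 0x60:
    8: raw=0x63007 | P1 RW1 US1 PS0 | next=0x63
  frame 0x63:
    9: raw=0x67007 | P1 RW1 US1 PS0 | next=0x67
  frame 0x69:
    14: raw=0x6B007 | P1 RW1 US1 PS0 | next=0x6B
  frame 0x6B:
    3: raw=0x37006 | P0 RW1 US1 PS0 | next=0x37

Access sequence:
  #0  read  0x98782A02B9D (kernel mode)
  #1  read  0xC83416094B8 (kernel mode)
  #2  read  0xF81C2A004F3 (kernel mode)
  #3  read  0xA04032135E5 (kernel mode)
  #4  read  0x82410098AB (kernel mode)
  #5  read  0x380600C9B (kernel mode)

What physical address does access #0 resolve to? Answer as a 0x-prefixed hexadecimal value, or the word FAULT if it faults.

Per-access translation:
#0 VA=0x98782A02B9D (r,kernel):
  L0: frame=0x2A idx=19 entry=0x2D007 [P=1 RW=1 US=1 PS=0]
  L1: frame=0x2D idx=30 entry=0x31007 [P=1 RW=1 US=1 PS=0]
  L2: frame=0x31 idx=21 entry=0x35007 [P=1 RW=1 US=1 PS=0]
  L3: frame=0x35 idx=2 entry=0x38007 [P=1 RW=1 US=1 PS=0]
  ⇒ phys 0x38B9D  [4 reads]
#1 VA=0xC83416094B8 (r,kernel):
  L0: frame=0x2A idx=25 entry=0x3B007 [P=1 RW=1 US=1 PS=0]
  L1: frame=0x3B idx=13 entry=0x3E007 [P=1 RW=1 US=1 PS=0]
  L2: frame=0x3E idx=11 entry=0x41007 [P=1 RW=1 US=1 PS=0]
  L3: frame=0x41 idx=9 entry=0x45007 [P=1 RW=1 US=1 PS=0]
  ⇒ phys 0x454B8  [4 reads]
#2 VA=0xF81C2A004F3 (r,kernel):
  L0: frame=0x2A idx=31 entry=0x48007 [P=1 RW=1 US=1 PS=0]
  L1: frame=0x48 idx=7 entry=0x4A007 [P=1 RW=1 US=1 PS=0]
  L2: frame=0x4A idx=21 entry=0x4D007 [P=1 RW=1 US=1 PS=0]
  L3: frame=0x4D idx=0 entry=0x4E007 [P=1 RW=1 US=1 PS=0]
  ⇒ phys 0x4E4F3  [4 reads]
#3 VA=0xA04032135E5 (r,kernel):
  L0: frame=0x2A idx=20 entry=0x52007 [P=1 RW=1 US=1 PS=0]
  L1: frame=0x52 idx=16 entry=0x55007 [P=1 RW=1 US=1 PS=0]
  L2: frame=0x55 idx=25 entry=0x57007 [P=1 RW=1 US=1 PS=0]
  L3: frame=0x57 idx=19 entry=0x5B007 [P=1 RW=1 US=1 PS=0]
  ⇒ phys 0x5B5E5  [4 reads]
#4 VA=0x82410098AB (r,kernel):
  L0: frame=0x2A idx=1 entry=0x5E007 [P=1 RW=1 US=1 PS=0]
  L1: frame=0x5E idx=9 entry=0x60007 [P=1 RW=1 US=1 PS=0]
  L2: frame=0x60 idx=8 entry=0x63007 [P=1 RW=1 US=1 PS=0]
  L3: frame=0x63 idx=9 entry=0x67007 [P=1 RW=1 US=1 PS=0]
  ⇒ phys 0x678AB  [4 reads]
#5 VA=0x380600C9B (r,kernel):
  L0: frame=0x2A idx=0 entry=0x69007 [P=1 RW=1 US=1 PS=0]
  L1: frame=0x69 idx=14 entry=0x6B007 [P=1 RW=1 US=1 PS=0]
  L2: frame=0x6B idx=3 entry=0x37006 [P=0 RW=1 US=1 PS=0]
  ✗ PAGE_NOT_PRESENT  [3 reads]

Access #0 PA: 0x38B9D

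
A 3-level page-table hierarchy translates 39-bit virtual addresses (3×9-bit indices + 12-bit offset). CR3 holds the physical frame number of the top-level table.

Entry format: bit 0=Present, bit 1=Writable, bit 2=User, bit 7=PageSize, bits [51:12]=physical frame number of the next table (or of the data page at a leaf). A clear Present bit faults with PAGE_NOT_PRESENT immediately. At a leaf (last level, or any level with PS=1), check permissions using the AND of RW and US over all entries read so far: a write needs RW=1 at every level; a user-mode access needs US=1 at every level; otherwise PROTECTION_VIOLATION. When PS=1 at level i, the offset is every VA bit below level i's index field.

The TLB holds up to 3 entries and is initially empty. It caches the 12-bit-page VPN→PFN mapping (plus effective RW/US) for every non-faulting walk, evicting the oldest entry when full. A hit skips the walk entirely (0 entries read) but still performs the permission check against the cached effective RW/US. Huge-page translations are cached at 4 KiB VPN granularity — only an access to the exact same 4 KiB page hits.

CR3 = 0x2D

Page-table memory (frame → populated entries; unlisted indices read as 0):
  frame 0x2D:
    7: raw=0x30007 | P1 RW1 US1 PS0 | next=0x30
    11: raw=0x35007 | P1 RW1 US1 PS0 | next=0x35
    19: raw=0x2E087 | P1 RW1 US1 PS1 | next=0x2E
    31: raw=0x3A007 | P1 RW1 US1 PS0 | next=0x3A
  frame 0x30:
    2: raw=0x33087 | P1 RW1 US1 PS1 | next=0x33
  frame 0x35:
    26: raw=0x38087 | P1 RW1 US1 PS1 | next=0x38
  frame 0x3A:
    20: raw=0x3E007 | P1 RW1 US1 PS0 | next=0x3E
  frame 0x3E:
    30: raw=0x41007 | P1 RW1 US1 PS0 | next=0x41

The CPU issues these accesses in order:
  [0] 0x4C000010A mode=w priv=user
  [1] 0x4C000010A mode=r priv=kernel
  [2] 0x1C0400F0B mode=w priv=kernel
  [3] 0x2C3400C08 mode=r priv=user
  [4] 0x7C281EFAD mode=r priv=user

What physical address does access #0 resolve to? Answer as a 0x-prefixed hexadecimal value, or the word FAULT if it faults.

Trace:
#0 VA=0x4C000010A (w,user):
  L0 @0x2D[19] → 0x2E087  P=1,RW=1,US=1,PS=1
  → PA=0x2E10A (huge @L0)  (1 entries read)
#1 VA=0x4C000010A (r,kernel):
  TLB hit vpn=0x4C0000 → PA=0x2E10A
#2 VA=0x1C0400F0B (w,kernel):
  L0 @0x2D[7] → 0x30007  P=1,RW=1,US=1,PS=0
  L1 @0x30[2] → 0x33087  P=1,RW=1,US=1,PS=1
  → PA=0x33F0B (huge @L1)  (2 entries read)
#3 VA=0x2C3400C08 (r,user):
  L0 @0x2D[11] → 0x35007  P=1,RW=1,US=1,PS=0
  L1 @0x35[26] → 0x38087  P=1,RW=1,US=1,PS=1
  → PA=0x38C08 (huge @L1)  (2 entries read)
#4 VA=0x7C281EFAD (r,user):
  L0 @0x2D[31] → 0x3A007  P=1,RW=1,US=1,PS=0
  L1 @0x3A[20] → 0x3E007  P=1,RW=1,US=1,PS=0
  L2 @0x3E[30] → 0x41007  P=1,RW=1,US=1,PS=0
  → PA=0x41FAD  (3 entries read)

Access #0 PA: 0x2E10A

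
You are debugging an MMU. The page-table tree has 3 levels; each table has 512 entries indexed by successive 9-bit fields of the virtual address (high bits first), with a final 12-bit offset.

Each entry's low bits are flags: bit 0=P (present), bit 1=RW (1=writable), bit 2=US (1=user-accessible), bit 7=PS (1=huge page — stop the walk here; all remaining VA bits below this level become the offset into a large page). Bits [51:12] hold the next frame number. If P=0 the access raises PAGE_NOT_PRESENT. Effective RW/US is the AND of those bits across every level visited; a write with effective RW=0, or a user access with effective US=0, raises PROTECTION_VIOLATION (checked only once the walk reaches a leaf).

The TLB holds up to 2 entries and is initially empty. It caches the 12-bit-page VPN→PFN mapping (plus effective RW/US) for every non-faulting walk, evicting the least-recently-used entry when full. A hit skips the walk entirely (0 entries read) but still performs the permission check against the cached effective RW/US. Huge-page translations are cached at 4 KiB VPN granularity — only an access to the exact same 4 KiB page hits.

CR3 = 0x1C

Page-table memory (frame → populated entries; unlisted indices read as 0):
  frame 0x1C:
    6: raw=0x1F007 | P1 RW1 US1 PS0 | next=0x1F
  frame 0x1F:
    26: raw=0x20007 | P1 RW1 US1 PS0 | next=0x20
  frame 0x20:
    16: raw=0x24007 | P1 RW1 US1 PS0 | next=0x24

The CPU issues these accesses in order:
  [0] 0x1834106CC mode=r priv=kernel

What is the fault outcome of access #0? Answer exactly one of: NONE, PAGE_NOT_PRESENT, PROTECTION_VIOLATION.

Trace:
#0 VA=0x1834106CC (r,kernel):
  L0 @0x1C[6] → 0x1F007  P=1,RW=1,US=1,PS=0
  L1 @0x1F[26] → 0x20007  P=1,RW=1,US=1,PS=0
  L2 @0x20[16] → 0x24007  P=1,RW=1,US=1,PS=0
  ⇒ phys 0x246CC  [3 reads]

Access #0 fault: NONE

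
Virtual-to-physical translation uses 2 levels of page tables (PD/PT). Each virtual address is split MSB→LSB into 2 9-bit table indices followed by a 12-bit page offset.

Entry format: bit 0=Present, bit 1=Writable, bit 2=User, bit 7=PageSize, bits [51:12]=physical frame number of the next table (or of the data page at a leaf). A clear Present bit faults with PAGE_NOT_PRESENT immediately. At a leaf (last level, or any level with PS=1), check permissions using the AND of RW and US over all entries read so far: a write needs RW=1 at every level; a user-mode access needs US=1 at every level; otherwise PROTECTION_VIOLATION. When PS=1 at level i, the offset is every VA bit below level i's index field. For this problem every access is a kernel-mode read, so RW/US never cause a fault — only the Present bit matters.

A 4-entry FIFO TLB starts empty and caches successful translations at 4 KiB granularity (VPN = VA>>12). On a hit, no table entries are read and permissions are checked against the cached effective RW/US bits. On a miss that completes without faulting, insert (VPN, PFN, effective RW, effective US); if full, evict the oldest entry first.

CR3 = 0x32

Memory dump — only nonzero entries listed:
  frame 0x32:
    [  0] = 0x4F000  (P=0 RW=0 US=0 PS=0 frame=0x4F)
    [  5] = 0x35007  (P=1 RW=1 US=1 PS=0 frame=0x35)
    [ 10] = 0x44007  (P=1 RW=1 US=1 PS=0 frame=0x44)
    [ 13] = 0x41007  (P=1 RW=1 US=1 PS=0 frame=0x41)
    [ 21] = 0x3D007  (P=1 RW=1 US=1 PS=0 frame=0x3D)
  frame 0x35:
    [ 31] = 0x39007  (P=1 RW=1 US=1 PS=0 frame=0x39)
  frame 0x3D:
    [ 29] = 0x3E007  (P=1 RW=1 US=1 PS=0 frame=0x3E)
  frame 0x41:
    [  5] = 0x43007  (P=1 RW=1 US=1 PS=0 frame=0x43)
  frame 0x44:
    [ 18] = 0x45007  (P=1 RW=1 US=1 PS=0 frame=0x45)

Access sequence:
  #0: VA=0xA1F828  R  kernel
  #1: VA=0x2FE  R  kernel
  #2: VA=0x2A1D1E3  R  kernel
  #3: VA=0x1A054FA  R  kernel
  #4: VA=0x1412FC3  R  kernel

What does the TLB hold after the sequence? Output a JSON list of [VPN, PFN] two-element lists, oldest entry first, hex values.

Walk each access:
#0 VA=0xA1F828 (r,kernel):
  lvl0: tbl 0x32, slot 5 ⇒ 0x35007 (P1/RW1/US1/PS0)
  lvl1: tbl 0x35, slot 31 ⇒ 0x39007 (P1/RW1/US1/PS0)
  → PA=0x39828  (2 entries read)
#1 VA=0x2FE (r,kernel):
  lvl0: tbl 0x32, slot 0 ⇒ 0x4F000 (P0/RW0/US0/PS0)
  ⇒ fault: PAGE_NOT_PRESENT  — 1 lookups
#2 VA=0x2A1D1E3 (r,kernel):
  lvl0: tbl 0x32, slot 21 ⇒ 0x3D007 (P1/RW1/US1/PS0)
  lvl1: tbl 0x3D, slot 29 ⇒ 0x3E007 (P1/RW1/US1/PS0)
  → PA=0x3E1E3  (2 entries read)
#3 VA=0x1A054FA (r,kernel):
  lvl0: tbl 0x32, slot 13 ⇒ 0x41007 (P1/RW1/US1/PS0)
  lvl1: tbl 0x41, slot 5 ⇒ 0x43007 (P1/RW1/US1/PS0)
  → PA=0x434FA  (2 entries read)
#4 VA=0x1412FC3 (r,kernel):
  lvl0: tbl 0x32, slot 10 ⇒ 0x44007 (P1/RW1/US1/PS0)
  lvl1: tbl 0x44, slot 18 ⇒ 0x45007 (P1/RW1/US1/PS0)
  → PA=0x45FC3  (2 entries read)

TLB: [["0xA1F", "0x39"], ["0x2A1D", "0x3E"], ["0x1A05", "0x43"], ["0x1412", "0x45"]]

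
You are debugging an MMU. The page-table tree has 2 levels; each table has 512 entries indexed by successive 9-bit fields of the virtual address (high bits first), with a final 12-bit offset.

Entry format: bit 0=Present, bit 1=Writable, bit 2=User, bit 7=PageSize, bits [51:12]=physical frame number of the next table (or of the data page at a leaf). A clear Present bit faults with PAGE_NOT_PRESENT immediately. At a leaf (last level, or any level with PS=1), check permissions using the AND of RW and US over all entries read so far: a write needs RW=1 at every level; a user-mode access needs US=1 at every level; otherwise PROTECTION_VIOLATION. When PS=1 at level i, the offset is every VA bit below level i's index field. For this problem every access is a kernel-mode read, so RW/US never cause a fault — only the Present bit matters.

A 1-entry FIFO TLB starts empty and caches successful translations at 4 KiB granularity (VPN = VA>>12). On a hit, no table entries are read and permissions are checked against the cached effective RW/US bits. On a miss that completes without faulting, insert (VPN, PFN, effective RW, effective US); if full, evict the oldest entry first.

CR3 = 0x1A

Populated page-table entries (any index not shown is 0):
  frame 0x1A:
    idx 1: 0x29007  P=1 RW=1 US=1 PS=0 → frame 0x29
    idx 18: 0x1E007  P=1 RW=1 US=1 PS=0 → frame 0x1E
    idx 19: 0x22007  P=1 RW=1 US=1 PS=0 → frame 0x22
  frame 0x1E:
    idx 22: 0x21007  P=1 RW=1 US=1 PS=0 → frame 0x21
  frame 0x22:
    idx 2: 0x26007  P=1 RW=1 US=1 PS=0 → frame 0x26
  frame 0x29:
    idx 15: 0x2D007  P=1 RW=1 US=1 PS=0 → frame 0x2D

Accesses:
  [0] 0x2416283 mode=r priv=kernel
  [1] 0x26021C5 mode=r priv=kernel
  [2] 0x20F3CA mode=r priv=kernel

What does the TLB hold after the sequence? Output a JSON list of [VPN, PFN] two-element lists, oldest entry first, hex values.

Per-access translation:
#0 VA=0x2416283 (r,kernel):
  lvl0: tbl 0x1A, slot 18 ⇒ 0x1E007 (P1/RW1/US1/PS0)
  lvl1: tbl 0x1E, slot 22 ⇒ 0x21007 (P1/RW1/US1/PS0)
  ✓ 0x21283  — 2 lookups
#1 VA=0x26021C5 (r,kernel):
  lvl0: tbl 0x1A, slot 19 ⇒ 0x22007 (P1/RW1/US1/PS0)
  lvl1: tbl 0x22, slot 2 ⇒ 0x26007 (P1/RW1/US1/PS0)
  ✓ 0x261C5  — 2 lookups
#2 VA=0x20F3CA (r,kernel):
  lvl0: tbl 0x1A, slot 1 ⇒ 0x29007 (P1/RW1/US1/PS0)
  lvl1: tbl 0x29, slot 15 ⇒ 0x2D007 (P1/RW1/US1/PS0)
  ✓ 0x2D3CA  — 2 lookups

TLB: [["0x20F", "0x2D"]]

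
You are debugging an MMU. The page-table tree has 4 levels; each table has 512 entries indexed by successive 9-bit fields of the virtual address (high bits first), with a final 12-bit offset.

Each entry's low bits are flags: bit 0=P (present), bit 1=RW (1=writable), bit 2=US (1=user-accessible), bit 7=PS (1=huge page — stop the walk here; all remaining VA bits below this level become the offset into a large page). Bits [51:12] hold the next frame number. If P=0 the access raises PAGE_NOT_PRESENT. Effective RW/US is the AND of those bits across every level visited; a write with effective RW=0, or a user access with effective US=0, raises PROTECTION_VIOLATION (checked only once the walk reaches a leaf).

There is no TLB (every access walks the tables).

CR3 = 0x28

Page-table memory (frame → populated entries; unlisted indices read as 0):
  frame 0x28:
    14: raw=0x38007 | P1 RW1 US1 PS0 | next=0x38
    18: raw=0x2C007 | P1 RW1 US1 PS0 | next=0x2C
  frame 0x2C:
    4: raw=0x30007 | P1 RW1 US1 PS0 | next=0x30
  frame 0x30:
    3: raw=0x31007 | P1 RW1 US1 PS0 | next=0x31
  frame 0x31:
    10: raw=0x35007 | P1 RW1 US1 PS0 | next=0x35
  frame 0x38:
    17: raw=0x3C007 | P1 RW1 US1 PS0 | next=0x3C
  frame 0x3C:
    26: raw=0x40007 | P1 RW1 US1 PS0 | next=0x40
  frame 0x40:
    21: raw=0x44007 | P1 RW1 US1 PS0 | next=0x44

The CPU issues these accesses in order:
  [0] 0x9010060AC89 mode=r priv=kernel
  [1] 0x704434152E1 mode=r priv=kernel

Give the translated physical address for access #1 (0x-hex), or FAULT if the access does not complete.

Per-access translation:
#0 VA=0x9010060AC89 (r,kernel):
  [0] read 0x28 idx=18: raw=0x2C007 flags P=1 W=1 U=1 S=0
  [1] read 0x2C idx=4: raw=0x30007 flags P=1 W=1 U=1 S=0
  [2] read 0x30 idx=3: raw=0x31007 flags P=1 W=1 U=1 S=0
  [3] read 0x31 idx=10: raw=0x35007 flags P=1 W=1 U=1 S=0
  ⇒ phys 0x35C89  [4 reads]
#1 VA=0x704434152E1 (r,kernel):
  [0] read 0x28 idx=14: raw=0x38007 flags P=1 W=1 U=1 S=0
  [1] read 0x38 idx=17: raw=0x3C007 flags P=1 W=1 U=1 S=0
  [2] read 0x3C idx=26: raw=0x40007 flags P=1 W=1 U=1 S=0
  [3] read 0x40 idx=21: raw=0x44007 flags P=1 W=1 U=1 S=0
  ⇒ phys 0x442E1  [4 reads]

Access #1 PA: 0x442E1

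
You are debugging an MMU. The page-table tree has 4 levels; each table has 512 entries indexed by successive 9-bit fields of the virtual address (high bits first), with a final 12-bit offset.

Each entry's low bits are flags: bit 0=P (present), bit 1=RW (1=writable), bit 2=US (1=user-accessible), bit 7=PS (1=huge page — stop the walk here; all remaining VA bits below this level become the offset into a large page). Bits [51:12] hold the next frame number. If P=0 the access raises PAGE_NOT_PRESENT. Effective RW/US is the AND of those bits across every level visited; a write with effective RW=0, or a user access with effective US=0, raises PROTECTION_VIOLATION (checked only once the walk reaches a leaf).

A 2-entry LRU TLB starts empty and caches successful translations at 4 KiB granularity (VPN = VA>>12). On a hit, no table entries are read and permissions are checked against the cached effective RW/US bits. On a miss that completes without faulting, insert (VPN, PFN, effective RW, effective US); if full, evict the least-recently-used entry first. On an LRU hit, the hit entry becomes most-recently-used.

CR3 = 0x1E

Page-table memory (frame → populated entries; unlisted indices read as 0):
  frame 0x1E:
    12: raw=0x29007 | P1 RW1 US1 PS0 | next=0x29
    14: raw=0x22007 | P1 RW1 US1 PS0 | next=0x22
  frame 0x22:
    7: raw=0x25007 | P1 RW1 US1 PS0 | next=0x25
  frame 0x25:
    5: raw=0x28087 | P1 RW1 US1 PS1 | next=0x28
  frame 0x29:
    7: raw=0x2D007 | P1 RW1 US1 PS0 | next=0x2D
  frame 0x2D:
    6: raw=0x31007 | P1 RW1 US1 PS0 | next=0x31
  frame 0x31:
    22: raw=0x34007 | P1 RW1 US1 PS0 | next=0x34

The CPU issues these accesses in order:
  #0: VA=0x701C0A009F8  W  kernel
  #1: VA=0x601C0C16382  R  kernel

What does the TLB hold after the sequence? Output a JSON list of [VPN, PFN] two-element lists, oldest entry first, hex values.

Trace:
#0 VA=0x701C0A009F8 (w,kernel):
  L0 @0x1E[14] → 0x22007  P=1,RW=1,US=1,PS=0
  L1 @0x22[7] → 0x25007  P=1,RW=1,US=1,PS=0
  L2 @0x25[5] → 0x28087  P=1,RW=1,US=1,PS=1
  ⇒ phys 0x289F8 (huge @L2)  [3 reads]
#1 VA=0x601C0C16382 (r,kernel):
  L0 @0x1E[12] → 0x29007  P=1,RW=1,US=1,PS=0
  L1 @0x29[7] → 0x2D007  P=1,RW=1,US=1,PS=0
  L2 @0x2D[6] → 0x31007  P=1,RW=1,US=1,PS=0
  L3 @0x31[22] → 0x34007  P=1,RW=1,US=1,PS=0
  ⇒ phys 0x34382  [4 reads]

TLB: [["0x701C0A00", "0x28"], ["0x601C0C16", "0x34"]]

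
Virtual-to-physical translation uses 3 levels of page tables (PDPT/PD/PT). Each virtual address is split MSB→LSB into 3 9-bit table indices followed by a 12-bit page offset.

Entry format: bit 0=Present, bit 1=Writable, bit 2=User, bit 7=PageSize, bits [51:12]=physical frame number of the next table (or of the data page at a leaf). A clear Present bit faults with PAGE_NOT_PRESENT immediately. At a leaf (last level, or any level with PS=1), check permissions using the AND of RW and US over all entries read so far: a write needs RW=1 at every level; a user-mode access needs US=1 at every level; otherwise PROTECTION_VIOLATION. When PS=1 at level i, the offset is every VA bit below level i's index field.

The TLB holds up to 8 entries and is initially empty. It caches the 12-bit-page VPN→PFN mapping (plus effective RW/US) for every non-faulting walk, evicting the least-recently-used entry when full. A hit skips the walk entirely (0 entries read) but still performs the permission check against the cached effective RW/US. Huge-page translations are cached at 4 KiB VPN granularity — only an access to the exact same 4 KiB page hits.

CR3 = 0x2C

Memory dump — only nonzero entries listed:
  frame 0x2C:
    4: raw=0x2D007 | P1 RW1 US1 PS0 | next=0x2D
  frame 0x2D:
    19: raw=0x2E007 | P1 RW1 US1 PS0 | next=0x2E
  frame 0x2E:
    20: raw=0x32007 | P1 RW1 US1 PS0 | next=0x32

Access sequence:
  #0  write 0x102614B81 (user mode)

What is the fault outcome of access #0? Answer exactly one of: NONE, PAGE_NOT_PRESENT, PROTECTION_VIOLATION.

Walk each access:
#0 VA=0x102614B81 (w,user):
  [0] read 0x2C idx=4: raw=0x2D007 flags P=1 W=1 U=1 S=0
  [1] read 0x2D idx=19: raw=0x2E007 flags P=1 W=1 U=1 S=0
  [2] read 0x2E idx=20: raw=0x32007 flags P=1 W=1 U=1 S=0
  ✓ 0x32B81  — 3 lookups

Access #0 fault: NONE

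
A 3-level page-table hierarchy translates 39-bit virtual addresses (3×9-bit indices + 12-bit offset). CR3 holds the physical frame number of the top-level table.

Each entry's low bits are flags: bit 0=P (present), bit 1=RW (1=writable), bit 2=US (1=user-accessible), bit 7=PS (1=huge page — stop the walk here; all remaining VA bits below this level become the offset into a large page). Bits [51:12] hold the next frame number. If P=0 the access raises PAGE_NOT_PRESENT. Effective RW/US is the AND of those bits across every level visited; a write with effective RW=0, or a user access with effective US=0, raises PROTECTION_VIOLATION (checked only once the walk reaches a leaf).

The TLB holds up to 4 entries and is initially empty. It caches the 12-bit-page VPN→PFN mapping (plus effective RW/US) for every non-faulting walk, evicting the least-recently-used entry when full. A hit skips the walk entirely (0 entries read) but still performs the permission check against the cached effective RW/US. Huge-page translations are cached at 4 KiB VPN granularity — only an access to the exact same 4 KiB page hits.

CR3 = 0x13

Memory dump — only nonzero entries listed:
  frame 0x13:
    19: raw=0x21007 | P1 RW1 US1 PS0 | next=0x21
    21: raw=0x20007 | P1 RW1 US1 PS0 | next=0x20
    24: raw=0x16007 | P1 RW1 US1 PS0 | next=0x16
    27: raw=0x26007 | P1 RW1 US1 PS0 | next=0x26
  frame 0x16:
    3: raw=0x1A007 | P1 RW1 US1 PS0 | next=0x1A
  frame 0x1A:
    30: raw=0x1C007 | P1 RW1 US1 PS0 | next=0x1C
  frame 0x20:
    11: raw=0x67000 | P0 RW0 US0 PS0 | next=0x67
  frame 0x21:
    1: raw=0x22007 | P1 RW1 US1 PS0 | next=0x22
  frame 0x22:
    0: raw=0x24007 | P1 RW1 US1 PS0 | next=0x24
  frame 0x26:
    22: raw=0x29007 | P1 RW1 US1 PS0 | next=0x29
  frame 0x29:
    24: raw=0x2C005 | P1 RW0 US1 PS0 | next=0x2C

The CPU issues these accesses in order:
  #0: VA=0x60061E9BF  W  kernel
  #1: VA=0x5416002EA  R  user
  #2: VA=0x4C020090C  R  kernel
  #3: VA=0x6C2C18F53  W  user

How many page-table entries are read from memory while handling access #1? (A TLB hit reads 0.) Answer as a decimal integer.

Walk each access:
#0 VA=0x60061E9BF (w,kernel):
  [0] read 0x13 idx=24: raw=0x16007 flags P=1 W=1 U=1 S=0
  [1] read 0x16 idx=3: raw=0x1A007 flags P=1 W=1 U=1 S=0
  [2] read 0x1A idx=30: raw=0x1C007 flags P=1 W=1 U=1 S=0
  → PA=0x1C9BF  (3 entries read)
#1 VA=0x5416002EA (r,user):
  [0] read 0x13 idx=21: raw=0x20007 flags P=1 W=1 U=1 S=0
  [1] read 0x20 idx=11: raw=0x67000 flags P=0 W=0 U=0 S=0
  → PAGE_NOT_PRESENT  (2 entries read)
#2 VA=0x4C020090C (r,kernel):
  [0] read 0x13 idx=19: raw=0x21007 flags P=1 W=1 U=1 S=0
  [1] read 0x21 idx=1: raw=0x22007 flags P=1 W=1 U=1 S=0
  [2] read 0x22 idx=0: raw=0x24007 flags P=1 W=1 U=1 S=0
  → PA=0x2490C  (3 entries read)
#3 VA=0x6C2C18F53 (w,user):
  [0] read 0x13 idx=27: raw=0x26007 flags P=1 W=1 U=1 S=0
  [1] read 0x26 idx=22: raw=0x29007 flags P=1 W=1 U=1 S=0
  [2] read 0x29 idx=24: raw=0x2C005 flags P=1 W=0 U=1 S=0
  → PROTECTION_VIOLATION  (3 entries read)

Entries read for #1: 2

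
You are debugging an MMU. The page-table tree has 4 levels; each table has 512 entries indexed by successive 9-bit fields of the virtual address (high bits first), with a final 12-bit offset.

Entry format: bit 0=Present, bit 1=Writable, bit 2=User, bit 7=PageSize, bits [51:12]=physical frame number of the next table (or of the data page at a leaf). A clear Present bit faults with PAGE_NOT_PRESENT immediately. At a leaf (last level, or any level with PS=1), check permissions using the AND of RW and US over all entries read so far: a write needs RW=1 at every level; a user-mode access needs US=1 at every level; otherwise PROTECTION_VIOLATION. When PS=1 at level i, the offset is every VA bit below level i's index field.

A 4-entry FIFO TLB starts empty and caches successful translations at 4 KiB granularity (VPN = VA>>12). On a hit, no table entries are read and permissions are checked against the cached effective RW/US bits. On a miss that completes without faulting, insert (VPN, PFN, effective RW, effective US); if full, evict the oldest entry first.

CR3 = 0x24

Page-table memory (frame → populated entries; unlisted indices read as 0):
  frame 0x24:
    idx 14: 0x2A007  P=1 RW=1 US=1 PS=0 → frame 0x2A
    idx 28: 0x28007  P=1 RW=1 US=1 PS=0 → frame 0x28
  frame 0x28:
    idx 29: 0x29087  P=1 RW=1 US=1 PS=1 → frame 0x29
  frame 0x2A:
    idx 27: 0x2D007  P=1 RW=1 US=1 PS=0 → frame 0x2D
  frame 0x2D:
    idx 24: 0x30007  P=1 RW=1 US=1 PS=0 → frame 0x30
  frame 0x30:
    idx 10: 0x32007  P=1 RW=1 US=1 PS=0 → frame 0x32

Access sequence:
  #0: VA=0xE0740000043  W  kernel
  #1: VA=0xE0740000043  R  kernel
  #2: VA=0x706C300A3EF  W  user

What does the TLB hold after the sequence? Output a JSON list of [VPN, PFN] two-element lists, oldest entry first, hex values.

Trace:
#0 VA=0xE0740000043 (w,kernel):
  L0: frame=0x24 idx=28 entry=0x28007 [P=1 RW=1 US=1 PS=0]
  L1: frame=0x28 idx=29 entry=0x29087 [P=1 RW=1 US=1 PS=1]
  ⇒ phys 0x29043 (huge @L1)  [2 reads]
#1 VA=0xE0740000043 (r,kernel):
  TLB hit vpn=0xE0740000 → PA=0x29043
#2 VA=0x706C300A3EF (w,user):
  L0: frame=0x24 idx=14 entry=0x2A007 [P=1 RW=1 US=1 PS=0]
  L1: frame=0x2A idx=27 entry=0x2D007 [P=1 RW=1 US=1 PS=0]
  L2: frame=0x2D idx=24 entry=0x30007 [P=1 RW=1 US=1 PS=0]
  L3: frame=0x30 idx=10 entry=0x32007 [P=1 RW=1 US=1 PS=0]
  ⇒ phys 0x323EF  [4 reads]

TLB: [["0xE0740000", "0x29"], ["0x706C300A", "0x32"]]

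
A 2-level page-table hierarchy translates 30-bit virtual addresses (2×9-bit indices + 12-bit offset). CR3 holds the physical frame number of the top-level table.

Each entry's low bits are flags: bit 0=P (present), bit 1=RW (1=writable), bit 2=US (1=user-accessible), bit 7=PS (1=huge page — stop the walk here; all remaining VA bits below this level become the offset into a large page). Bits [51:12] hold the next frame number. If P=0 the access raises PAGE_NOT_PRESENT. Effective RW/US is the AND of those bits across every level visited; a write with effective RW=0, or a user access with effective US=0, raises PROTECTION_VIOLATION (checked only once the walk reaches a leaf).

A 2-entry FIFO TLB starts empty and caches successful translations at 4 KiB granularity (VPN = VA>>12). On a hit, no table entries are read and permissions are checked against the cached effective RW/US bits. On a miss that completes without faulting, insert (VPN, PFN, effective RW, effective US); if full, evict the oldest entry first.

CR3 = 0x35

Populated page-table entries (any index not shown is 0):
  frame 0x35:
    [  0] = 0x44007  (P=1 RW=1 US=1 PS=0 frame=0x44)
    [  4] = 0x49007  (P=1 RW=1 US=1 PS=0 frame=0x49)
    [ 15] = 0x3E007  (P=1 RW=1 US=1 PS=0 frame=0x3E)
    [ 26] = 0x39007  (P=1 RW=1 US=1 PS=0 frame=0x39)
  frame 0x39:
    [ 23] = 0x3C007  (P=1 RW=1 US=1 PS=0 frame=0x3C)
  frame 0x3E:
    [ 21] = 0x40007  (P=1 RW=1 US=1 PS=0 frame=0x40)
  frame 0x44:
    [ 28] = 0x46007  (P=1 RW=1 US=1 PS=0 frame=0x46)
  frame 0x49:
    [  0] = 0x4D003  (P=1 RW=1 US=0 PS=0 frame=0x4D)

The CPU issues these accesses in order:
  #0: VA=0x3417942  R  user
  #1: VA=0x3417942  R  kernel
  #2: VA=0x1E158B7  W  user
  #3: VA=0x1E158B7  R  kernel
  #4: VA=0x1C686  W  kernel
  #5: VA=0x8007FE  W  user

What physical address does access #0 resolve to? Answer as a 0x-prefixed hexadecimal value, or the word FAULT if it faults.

Per-access translation:
#0 VA=0x3417942 (r,user):
  lvl0: tbl 0x35, slot 26 ⇒ 0x39007 (P1/RW1/US1/PS0)
  lvl1: tbl 0x39, slot 23 ⇒ 0x3C007 (P1/RW1/US1/PS0)
  ✓ 0x3C942  — 2 lookups
#1 VA=0x3417942 (r,kernel):
  TLB hit vpn=0x3417 → PA=0x3C942
#2 VA=0x1E158B7 (w,user):
  lvl0: tbl 0x35, slot 15 ⇒ 0x3E007 (P1/RW1/US1/PS0)
  lvl1: tbl 0x3E, slot 21 ⇒ 0x40007 (P1/RW1/US1/PS0)
  ✓ 0x408B7  — 2 lookups
#3 VA=0x1E158B7 (r,kernel):
  TLB hit vpn=0x1E15 → PA=0x408B7
#4 VA=0x1C686 (w,kernel):
  lvl0: tbl 0x35, slot 0 ⇒ 0x44007 (P1/RW1/US1/PS0)
  lvl1: tbl 0x44, slot 28 ⇒ 0x46007 (P1/RW1/US1/PS0)
  ✓ 0x46686  — 2 lookups
#5 VA=0x8007FE (w,user):
  lvl0: tbl 0x35, slot 4 ⇒ 0x49007 (P1/RW1/US1/PS0)
  lvl1: tbl 0x49, slot 0 ⇒ 0x4D003 (P1/RW1/US0/PS0)
  ✗ PROTECTION_VIOLATION  [2 reads]

Access #0 PA: 0x3C942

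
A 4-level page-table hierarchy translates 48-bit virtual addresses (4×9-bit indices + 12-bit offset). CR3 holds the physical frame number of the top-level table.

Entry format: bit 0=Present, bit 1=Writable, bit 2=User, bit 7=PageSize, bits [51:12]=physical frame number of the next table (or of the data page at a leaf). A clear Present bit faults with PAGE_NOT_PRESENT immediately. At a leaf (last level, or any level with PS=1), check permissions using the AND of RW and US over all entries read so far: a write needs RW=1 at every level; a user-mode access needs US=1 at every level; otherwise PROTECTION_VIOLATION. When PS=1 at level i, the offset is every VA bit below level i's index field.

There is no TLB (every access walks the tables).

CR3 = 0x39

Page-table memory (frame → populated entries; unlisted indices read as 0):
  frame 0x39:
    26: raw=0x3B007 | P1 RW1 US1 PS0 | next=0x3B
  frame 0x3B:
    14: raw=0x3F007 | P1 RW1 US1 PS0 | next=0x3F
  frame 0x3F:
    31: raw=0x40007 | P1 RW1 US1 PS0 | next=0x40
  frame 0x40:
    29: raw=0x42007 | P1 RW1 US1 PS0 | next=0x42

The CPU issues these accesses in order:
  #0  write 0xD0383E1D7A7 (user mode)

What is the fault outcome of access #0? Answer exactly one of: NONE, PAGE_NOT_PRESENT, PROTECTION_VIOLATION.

Walk each access:
#0 VA=0xD0383E1D7A7 (w,user):
  L0 @0x39[26] → 0x3B007  P=1,RW=1,US=1,PS=0
  L1 @0x3B[14] → 0x3F007  P=1,RW=1,US=1,PS=0
  L2 @0x3F[31] → 0x40007  P=1,RW=1,US=1,PS=0
  L3 @0x40[29] → 0x42007  P=1,RW=1,US=1,PS=0
  ⇒ phys 0x427A7  [4 reads]

Access #0 fault: NONE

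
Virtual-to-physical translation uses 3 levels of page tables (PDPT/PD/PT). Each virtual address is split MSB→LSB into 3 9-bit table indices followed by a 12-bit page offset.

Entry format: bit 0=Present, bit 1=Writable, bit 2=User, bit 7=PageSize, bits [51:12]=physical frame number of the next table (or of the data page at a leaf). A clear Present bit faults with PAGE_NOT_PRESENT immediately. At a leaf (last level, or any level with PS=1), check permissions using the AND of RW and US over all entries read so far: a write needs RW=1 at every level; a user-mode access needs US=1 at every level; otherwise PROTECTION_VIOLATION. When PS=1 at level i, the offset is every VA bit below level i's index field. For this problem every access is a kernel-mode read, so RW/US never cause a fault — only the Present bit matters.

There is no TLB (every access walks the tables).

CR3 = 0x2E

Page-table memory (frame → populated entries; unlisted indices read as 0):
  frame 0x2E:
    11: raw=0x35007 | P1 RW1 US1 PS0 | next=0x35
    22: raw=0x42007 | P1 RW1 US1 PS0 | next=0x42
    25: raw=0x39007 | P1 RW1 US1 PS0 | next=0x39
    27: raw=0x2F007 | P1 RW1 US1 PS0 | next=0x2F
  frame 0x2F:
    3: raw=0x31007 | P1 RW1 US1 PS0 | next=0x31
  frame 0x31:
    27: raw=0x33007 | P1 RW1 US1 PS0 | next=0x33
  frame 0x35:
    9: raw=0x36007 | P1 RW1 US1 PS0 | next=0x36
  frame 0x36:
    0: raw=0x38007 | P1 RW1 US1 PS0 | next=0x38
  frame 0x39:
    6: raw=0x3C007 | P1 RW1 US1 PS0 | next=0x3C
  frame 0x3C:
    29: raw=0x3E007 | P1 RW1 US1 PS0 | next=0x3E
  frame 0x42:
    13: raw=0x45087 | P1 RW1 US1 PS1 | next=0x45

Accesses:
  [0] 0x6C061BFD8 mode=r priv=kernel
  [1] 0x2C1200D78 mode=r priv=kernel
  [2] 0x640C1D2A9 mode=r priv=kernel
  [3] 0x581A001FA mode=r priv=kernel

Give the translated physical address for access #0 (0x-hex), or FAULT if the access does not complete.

Per-access translation:
#0 VA=0x6C061BFD8 (r,kernel):
  [0] read 0x2E idx=27: raw=0x2F007 flags P=1 W=1 U=1 S=0
  [1] read 0x2F idx=3: raw=0x31007 flags P=1 W=1 U=1 S=0
  [2] read 0x31 idx=27: raw=0x33007 flags P=1 W=1 U=1 S=0
  → PA=0x33FD8  (3 entries read)
#1 VA=0x2C1200D78 (r,kernel):
  [0] read 0x2E idx=11: raw=0x35007 flags P=1 W=1 U=1 S=0
  [1] read 0x35 idx=9: raw=0x36007 flags P=1 W=1 U=1 S=0
  [2] read 0x36 idx=0: raw=0x38007 flags P=1 W=1 U=1 S=0
  → PA=0x38D78  (3 entries read)
#2 VA=0x640C1D2A9 (r,kernel):
  [0] read 0x2E idx=25: raw=0x39007 flags P=1 W=1 U=1 S=0
  [1] read 0x39 idx=6: raw=0x3C007 flags P=1 W=1 U=1 S=0
  [2] read 0x3C idx=29: raw=0x3E007 flags P=1 W=1 U=1 S=0
  → PA=0x3E2A9  (3 entries read)
#3 VA=0x581A001FA (r,kernel):
  [0] read 0x2E idx=22: raw=0x42007 flags P=1 W=1 U=1 S=0
  [1] read 0x42 idx=13: raw=0x45087 flags P=1 W=1 U=1 S=1
  → PA=0x451FA (huge @L1)  (2 entries read)

Access #0 PA: 0x33FD8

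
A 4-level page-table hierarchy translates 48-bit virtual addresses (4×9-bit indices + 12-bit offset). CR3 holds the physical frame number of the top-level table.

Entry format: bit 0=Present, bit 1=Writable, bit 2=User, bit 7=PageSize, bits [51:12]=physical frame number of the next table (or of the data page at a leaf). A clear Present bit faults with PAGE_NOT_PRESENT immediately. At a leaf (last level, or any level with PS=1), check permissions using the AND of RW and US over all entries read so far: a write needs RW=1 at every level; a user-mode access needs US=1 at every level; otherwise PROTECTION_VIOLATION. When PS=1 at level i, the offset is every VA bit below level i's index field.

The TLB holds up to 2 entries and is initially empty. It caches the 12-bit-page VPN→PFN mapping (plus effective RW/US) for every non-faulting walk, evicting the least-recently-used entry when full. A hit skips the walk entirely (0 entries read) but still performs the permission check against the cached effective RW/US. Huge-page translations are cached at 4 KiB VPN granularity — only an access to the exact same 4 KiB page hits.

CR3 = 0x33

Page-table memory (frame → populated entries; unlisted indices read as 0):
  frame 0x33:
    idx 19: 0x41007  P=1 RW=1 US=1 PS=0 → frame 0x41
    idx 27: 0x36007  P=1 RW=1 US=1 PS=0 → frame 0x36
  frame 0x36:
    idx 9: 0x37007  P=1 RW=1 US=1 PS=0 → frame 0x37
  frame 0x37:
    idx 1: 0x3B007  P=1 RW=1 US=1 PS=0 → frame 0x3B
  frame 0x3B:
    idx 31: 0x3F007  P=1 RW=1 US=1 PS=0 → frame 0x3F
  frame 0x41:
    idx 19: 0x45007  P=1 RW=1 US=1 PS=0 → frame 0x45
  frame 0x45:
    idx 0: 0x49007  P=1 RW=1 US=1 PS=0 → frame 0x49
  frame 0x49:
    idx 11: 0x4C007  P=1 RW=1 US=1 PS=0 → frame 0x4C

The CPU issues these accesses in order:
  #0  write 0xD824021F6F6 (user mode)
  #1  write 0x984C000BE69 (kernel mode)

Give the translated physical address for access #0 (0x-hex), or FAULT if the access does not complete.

Per-access translation:
#0 VA=0xD824021F6F6 (w,user):
  lvl0: tbl 0x33, slot 27 ⇒ 0x36007 (P1/RW1/US1/PS0)
  lvl1: tbl 0x36, slot 9 ⇒ 0x37007 (P1/RW1/US1/PS0)
  lvl2: tbl 0x37, slot 1 ⇒ 0x3B007 (P1/RW1/US1/PS0)
  lvl3: tbl 0x3B, slot 31 ⇒ 0x3F007 (P1/RW1/US1/PS0)
  ⇒ phys 0x3F6F6  [4 reads]
#1 VA=0x984C000BE69 (w,kernel):
  lvl0: tbl 0x33, slot 19 ⇒ 0x41007 (P1/RW1/US1/PS0)
  lvl1: tbl 0x41, slot 19 ⇒ 0x45007 (P1/RW1/US1/PS0)
  lvl2: tbl 0x45, slot 0 ⇒ 0x49007 (P1/RW1/US1/PS0)
  lvl3: tbl 0x49, slot 11 ⇒ 0x4C007 (P1/RW1/US1/PS0)
  ⇒ phys 0x4CE69  [4 reads]

Access #0 PA: 0x3F6F6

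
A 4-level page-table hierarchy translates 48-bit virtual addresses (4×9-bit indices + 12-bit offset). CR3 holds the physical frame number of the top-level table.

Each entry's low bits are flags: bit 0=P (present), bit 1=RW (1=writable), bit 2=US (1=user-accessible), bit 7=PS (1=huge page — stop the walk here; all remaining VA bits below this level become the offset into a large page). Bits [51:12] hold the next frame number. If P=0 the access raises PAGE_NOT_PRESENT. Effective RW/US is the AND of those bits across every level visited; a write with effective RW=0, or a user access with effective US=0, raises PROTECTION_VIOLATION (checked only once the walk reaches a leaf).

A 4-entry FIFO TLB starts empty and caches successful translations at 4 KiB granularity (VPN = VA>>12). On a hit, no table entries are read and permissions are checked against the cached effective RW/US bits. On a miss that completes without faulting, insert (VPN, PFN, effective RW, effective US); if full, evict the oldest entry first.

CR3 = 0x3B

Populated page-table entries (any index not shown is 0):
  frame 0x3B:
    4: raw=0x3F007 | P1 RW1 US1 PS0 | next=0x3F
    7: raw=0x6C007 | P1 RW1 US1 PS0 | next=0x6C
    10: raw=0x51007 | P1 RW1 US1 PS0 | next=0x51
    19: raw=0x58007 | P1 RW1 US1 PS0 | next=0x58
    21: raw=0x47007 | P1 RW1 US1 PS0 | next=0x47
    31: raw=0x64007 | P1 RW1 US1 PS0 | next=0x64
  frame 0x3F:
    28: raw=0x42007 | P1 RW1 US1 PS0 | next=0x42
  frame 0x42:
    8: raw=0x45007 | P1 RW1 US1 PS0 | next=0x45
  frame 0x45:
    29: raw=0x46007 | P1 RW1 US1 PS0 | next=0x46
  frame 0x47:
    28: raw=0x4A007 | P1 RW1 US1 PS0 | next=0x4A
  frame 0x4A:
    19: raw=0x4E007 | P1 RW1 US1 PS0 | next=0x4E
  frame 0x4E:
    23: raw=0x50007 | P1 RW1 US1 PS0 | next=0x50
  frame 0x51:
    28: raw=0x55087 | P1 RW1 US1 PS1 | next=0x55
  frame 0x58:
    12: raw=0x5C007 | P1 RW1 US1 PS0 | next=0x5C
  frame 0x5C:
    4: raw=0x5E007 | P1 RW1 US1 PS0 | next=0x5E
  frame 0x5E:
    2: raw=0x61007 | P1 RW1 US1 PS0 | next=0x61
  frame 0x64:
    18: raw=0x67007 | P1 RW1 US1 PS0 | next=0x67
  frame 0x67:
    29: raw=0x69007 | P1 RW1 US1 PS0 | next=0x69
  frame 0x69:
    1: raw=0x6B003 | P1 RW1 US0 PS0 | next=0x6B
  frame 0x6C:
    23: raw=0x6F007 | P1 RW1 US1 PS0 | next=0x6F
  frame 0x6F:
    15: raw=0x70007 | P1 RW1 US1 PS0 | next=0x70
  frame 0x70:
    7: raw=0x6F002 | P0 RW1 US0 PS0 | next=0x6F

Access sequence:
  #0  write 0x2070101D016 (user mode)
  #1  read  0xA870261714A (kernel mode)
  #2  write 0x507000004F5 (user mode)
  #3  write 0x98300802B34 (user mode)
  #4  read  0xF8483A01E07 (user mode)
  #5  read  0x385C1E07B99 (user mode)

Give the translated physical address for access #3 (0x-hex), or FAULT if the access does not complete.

Walk each access:
#0 VA=0x2070101D016 (w,user):
  L0: frame=0x3B idx=4 entry=0x3F007 [P=1 RW=1 US=1 PS=0]
  L1: frame=0x3F idx=28 entry=0x42007 [P=1 RW=1 US=1 PS=0]
  L2: frame=0x42 idx=8 entry=0x45007 [P=1 RW=1 US=1 PS=0]
  L3: frame=0x45 idx=29 entry=0x46007 [P=1 RW=1 US=1 PS=0]
  ✓ 0x46016  — 4 lookups
#1 VA=0xA870261714A (r,kernel):
  L0: frame=0x3B idx=21 entry=0x47007 [P=1 RW=1 US=1 PS=0]
  L1: frame=0x47 idx=28 entry=0x4A007 [P=1 RW=1 US=1 PS=0]
  L2: frame=0x4A idx=19 entry=0x4E007 [P=1 RW=1 US=1 PS=0]
  L3: frame=0x4E idx=23 entry=0x50007 [P=1 RW=1 US=1 PS=0]
  ✓ 0x5014A  — 4 lookups
#2 VA=0x507000004F5 (w,user):
  L0: frame=0x3B idx=10 entry=0x51007 [P=1 RW=1 US=1 PS=0]
  L1: frame=0x51 idx=28 entry=0x55087 [P=1 RW=1 US=1 PS=1]
  ✓ 0x554F5 (huge @L1)  — 2 lookups
#3 VA=0x98300802B34 (w,user):
  L0: frame=0x3B idx=19 entry=0x58007 [P=1 RW=1 US=1 PS=0]
  L1: frame=0x58 idx=12 entry=0x5C007 [P=1 RW=1 US=1 PS=0]
  L2: frame=0x5C idx=4 entry=0x5E007 [P=1 RW=1 US=1 PS=0]
  L3: frame=0x5E idx=2 entry=0x61007 [P=1 RW=1 US=1 PS=0]
  ✓ 0x61B34  — 4 lookups
#4 VA=0xF8483A01E07 (r,user):
  L0: frame=0x3B idx=31 entry=0x64007 [P=1 RW=1 US=1 PS=0]
  L1: frame=0x64 idx=18 entry=0x67007 [P=1 RW=1 US=1 PS=0]
  L2: frame=0x67 idx=29 entry=0x69007 [P=1 RW=1 US=1 PS=0]
  L3: frame=0x69 idx=1 entry=0x6B003 [P=1 RW=1 US=0 PS=0]
  ⇒ fault: PROTECTION_VIOLATION  — 4 lookups
#5 VA=0x385C1E07B99 (r,user):
  L0: frame=0x3B idx=7 entry=0x6C007 [P=1 RW=1 US=1 PS=0]
  L1: frame=0x6C idx=23 entry=0x6F007 [P=1 RW=1 US=1 PS=0]
  L2: frame=0x6F idx=15 entry=0x70007 [P=1 RW=1 US=1 PS=0]
  L3: frame=0x70 idx=7 entry=0x6F002 [P=0 RW=1 US=0 PS=0]
  ⇒ fault: PAGE_NOT_PRESENT  — 4 lookups

Access #3 PA: 0x61B34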